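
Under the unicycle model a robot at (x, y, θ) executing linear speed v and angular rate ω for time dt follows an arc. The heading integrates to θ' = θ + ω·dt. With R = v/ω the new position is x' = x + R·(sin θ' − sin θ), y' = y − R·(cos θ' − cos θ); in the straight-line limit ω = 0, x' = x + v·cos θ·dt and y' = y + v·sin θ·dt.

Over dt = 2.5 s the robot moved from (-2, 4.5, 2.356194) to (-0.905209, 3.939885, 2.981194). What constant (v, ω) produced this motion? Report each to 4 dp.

v = -0.5000, ω = 0.2500

Δθ = 2.981194 − 2.356194 = 0.625000
ω = Δθ/dt = 0.625000/2.5 = 0.2500
R = Δx/(sin θ' − sin θ) = -2.0000
v = R·ω = -2.0000·0.2500 = -0.5000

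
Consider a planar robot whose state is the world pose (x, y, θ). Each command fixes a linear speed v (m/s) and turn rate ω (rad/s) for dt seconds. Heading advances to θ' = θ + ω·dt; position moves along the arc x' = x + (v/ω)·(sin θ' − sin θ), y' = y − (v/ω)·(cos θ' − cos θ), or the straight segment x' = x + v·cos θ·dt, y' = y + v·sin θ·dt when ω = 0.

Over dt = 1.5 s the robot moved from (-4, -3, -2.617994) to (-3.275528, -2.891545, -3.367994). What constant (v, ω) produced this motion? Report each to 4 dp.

Δθ = -3.367994 − -2.617994 = -0.750000
ω = Δθ/dt = -0.750000/1.5 = -0.5000
R = Δx/(sin θ' − sin θ) = 1.0000
v = R·ω = 1.0000·-0.5000 = -0.5000

v = -0.5000, ω = -0.5000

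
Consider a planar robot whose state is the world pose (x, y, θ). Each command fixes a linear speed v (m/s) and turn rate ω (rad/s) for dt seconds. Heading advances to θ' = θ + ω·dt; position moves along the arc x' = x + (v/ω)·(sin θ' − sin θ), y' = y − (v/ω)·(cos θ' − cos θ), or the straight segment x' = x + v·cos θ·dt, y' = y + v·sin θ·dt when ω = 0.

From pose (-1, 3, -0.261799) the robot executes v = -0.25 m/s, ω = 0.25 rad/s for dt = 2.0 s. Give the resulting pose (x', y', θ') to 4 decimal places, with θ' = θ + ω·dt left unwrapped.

(-1.4948, 3.0058, 0.2382)

θ' = -0.2618 + 0.25·2.0 = 0.2382
R = v/ω = -0.25/0.25 = -1.0000
x' = -1 + -1.0000·(sin 0.2382 − sin -0.2618) = -1.4948
y' = 3 − -1.0000·(cos 0.2382 − cos -0.2618) = 3.0058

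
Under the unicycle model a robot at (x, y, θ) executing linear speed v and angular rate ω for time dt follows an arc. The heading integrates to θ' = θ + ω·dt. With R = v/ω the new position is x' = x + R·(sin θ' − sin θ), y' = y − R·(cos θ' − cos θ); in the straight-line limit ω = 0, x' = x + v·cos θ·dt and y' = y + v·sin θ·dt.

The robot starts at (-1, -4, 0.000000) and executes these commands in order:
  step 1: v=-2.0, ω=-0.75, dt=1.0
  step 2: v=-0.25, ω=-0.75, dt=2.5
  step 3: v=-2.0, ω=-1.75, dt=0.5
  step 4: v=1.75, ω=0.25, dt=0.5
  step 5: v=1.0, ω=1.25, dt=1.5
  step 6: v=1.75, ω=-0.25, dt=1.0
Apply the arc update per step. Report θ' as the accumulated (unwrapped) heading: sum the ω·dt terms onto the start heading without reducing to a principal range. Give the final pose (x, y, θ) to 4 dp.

step 1: θ'=-0.7500 (R=2.6667) → pose (-2.8177, -3.2845, -0.7500)
step 2: θ'=-2.6250 (R=0.3333) → pose (-2.7551, -2.7508, -2.6250)
step 3: θ'=-3.5000 (R=1.1429) → pose (-1.7898, -2.6743, -3.5000)
step 4: θ'=-3.3750 (R=7.0000) → pose (-2.6262, -2.4193, -3.3750)
step 5: θ'=-1.5000 (R=0.8000) → pose (-3.6092, -3.2542, -1.5000)
step 6: θ'=-1.7500 (R=-7.0000) → pose (-3.7038, -4.9970, -1.7500)

(-3.7038, -4.9970, -1.7500)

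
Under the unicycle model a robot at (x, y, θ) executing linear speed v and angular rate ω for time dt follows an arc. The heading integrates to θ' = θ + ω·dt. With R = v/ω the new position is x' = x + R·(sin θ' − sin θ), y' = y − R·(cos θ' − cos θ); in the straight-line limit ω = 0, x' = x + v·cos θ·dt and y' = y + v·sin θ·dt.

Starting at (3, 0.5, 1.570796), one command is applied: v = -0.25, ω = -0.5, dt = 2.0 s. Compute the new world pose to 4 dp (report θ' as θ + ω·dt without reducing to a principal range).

(2.7702, 0.0793, 0.5708)

θ' = 1.5708 + -0.5·2.0 = 0.5708
R = v/ω = -0.25/-0.5 = 0.5000
x' = 3 + 0.5000·(sin 0.5708 − sin 1.5708) = 2.7702
y' = 0.5 − 0.5000·(cos 0.5708 − cos 1.5708) = 0.0793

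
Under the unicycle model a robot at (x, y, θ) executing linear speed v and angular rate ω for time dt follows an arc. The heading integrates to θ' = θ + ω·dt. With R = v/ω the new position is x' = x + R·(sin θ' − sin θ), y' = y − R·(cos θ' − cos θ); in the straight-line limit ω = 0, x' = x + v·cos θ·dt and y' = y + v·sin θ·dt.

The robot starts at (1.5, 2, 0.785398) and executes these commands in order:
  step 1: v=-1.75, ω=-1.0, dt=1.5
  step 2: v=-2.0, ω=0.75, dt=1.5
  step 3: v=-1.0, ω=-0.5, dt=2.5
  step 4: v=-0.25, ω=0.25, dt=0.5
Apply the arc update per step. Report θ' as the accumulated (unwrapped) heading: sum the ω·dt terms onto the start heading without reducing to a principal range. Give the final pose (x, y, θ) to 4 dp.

(-6.0714, 2.9325, -0.7146)

step 1: θ'=-0.7146 (R=1.7500) → pose (-0.8842, 1.9156, -0.7146)
step 2: θ'=0.4104 (R=-2.6667) → pose (-3.6957, 2.3465, 0.4104)
step 3: θ'=-0.8396 (R=2.0000) → pose (-5.9824, 2.8449, -0.8396)
step 4: θ'=-0.7146 (R=-1.0000) → pose (-6.0714, 2.9325, -0.7146)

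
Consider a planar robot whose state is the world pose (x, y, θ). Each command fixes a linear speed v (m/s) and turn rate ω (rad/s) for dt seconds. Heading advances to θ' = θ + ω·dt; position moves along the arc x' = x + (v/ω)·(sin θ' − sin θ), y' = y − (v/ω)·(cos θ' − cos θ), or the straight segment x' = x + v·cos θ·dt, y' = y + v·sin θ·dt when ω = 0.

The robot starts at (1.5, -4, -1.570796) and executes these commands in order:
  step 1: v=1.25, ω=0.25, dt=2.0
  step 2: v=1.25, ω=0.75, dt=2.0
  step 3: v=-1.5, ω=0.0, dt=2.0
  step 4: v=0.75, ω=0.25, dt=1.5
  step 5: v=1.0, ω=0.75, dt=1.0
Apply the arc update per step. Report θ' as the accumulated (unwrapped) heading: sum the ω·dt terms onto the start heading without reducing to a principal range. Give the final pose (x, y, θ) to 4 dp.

(2.8256, -6.8124, 1.5542)

step 1: θ'=-1.0708 (R=5.0000) → pose (2.1121, -6.3971, -1.0708)
step 2: θ'=0.4292 (R=1.6667) → pose (4.2683, -7.1136, 0.4292)
step 3: θ'=0.4292 (straight) → pose (1.5404, -8.3620, 0.4292)
step 4: θ'=0.8042 (R=3.0000) → pose (2.4528, -7.7152, 0.8042)
step 5: θ'=1.5542 (R=1.3333) → pose (2.8256, -6.8124, 1.5542)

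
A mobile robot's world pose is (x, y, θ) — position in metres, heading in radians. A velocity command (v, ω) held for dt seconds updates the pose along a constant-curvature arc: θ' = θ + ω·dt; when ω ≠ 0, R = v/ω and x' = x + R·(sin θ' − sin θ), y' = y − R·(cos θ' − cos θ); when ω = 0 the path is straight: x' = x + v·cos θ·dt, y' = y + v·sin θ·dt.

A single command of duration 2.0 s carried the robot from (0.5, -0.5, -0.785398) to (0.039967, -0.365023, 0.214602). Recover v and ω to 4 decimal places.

Δθ = 0.214602 − -0.785398 = 1.000000
ω = Δθ/dt = 1.000000/2.0 = 0.5000
R = Δx/(sin θ' − sin θ) = -0.5000
v = R·ω = -0.5000·0.5000 = -0.2500

v = -0.2500, ω = 0.5000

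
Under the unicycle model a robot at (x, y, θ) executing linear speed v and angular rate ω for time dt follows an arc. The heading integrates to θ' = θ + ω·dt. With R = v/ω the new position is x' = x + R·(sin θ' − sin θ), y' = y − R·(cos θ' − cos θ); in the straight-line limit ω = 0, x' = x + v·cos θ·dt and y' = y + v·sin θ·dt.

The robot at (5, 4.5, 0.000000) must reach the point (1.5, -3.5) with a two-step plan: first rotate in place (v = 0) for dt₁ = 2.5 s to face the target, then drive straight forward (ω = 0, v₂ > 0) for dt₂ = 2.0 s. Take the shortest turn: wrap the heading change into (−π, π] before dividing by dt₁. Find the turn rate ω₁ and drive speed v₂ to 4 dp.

heading to target = atan2(-3.5−4.5, 1.5−5) = -1.9832
Δθ = wrap(-1.9832 − 0.0000) = -1.9832; ω₁ = Δθ/dt₁ = -0.7933
distance = √((1.5−5)² + (-3.5−4.5)²) = 8.7321; v₂ = distance/dt₂ = 4.3661

ω₁ = -0.7933, v₂ = 4.3661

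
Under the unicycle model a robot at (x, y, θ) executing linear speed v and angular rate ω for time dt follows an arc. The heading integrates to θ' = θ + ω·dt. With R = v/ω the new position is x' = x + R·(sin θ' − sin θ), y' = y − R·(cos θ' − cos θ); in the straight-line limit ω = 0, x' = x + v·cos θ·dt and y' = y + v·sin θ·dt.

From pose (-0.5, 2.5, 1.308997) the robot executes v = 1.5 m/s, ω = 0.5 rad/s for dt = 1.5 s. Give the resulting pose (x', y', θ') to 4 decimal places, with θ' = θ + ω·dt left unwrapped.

θ' = 1.3090 + 0.5·1.5 = 2.0590
R = v/ω = 1.5/0.5 = 3.0000
x' = -0.5 + 3.0000·(sin 2.0590 − sin 1.3090) = -0.7482
y' = 2.5 − 3.0000·(cos 2.0590 − cos 1.3090) = 4.6836

(-0.7482, 4.6836, 2.0590)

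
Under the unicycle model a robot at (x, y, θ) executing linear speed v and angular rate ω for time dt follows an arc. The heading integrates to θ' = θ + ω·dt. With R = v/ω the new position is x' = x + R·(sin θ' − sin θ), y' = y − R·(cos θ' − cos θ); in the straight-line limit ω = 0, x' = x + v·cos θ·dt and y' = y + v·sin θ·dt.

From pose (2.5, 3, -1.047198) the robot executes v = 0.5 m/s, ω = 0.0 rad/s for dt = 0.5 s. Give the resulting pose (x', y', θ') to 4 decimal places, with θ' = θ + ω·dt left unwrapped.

θ' = -1.0472 + 0.0·0.5 = -1.0472
ω = 0 → straight: x' = 2.5 + 0.5·cos(-1.0472)·0.5 = 2.6250
y' = 3 + 0.5·sin(-1.0472)·0.5 = 2.7835

(2.6250, 2.7835, -1.0472)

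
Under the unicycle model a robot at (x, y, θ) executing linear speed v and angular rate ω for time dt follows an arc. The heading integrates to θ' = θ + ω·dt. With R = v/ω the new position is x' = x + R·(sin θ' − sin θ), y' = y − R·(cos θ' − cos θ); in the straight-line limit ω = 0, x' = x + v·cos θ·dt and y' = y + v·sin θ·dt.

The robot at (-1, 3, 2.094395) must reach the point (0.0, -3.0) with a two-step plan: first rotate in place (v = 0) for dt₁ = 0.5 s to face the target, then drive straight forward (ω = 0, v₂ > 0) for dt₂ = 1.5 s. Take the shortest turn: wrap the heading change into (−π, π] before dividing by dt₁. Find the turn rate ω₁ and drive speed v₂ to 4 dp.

heading to target = atan2(-3−3, 0−-1) = -1.4056
Δθ = wrap(-1.4056 − 2.0944) = 2.7831; ω₁ = Δθ/dt₁ = 5.5663
distance = √((0−-1)² + (-3−3)²) = 6.0828; v₂ = distance/dt₂ = 4.0552

ω₁ = 5.5663, v₂ = 4.0552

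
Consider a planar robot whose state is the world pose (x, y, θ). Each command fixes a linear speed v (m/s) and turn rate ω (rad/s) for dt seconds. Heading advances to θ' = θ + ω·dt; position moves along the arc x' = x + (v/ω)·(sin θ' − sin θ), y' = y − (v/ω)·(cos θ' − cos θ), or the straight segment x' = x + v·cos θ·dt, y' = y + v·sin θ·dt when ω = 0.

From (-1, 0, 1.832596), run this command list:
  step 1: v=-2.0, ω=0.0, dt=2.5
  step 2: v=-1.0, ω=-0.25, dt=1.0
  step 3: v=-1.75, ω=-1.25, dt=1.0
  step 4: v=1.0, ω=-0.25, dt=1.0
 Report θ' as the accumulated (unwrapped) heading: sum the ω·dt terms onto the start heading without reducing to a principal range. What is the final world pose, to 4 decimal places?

(0.4633, -6.9519, 0.0826)

step 1: θ'=1.8326 (straight) → pose (0.2941, -4.8296, 1.8326)
step 2: θ'=1.5826 (R=4.0000) → pose (0.4301, -5.8177, 1.5826)
step 3: θ'=0.3326 (R=1.4000) → pose (-0.5127, -7.1575, 0.3326)
step 4: θ'=0.0826 (R=-4.0000) → pose (0.4633, -6.9519, 0.0826)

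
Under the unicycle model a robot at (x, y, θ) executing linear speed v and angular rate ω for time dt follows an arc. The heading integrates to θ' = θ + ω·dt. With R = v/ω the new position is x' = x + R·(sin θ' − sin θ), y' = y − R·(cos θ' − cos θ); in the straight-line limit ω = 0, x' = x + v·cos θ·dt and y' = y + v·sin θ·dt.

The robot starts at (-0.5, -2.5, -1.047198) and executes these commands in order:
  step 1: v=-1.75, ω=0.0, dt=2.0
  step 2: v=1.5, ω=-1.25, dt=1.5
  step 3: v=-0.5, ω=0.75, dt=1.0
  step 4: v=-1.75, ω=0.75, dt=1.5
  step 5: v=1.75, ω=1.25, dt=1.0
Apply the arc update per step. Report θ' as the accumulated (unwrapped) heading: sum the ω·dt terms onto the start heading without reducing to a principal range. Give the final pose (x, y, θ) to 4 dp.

(-1.0323, 0.8489, 0.2028)

step 1: θ'=-1.0472 (straight) → pose (-2.2500, 0.5311, -1.0472)
step 2: θ'=-2.9222 (R=-1.2000) → pose (-3.0281, -1.2401, -2.9222)
step 3: θ'=-2.1722 (R=-0.6667) → pose (-2.6235, -0.9667, -2.1722)
step 4: θ'=-1.0472 (R=-2.3333) → pose (-2.5267, 1.5202, -1.0472)
step 5: θ'=0.2028 (R=1.4000) → pose (-1.0323, 0.8489, 0.2028)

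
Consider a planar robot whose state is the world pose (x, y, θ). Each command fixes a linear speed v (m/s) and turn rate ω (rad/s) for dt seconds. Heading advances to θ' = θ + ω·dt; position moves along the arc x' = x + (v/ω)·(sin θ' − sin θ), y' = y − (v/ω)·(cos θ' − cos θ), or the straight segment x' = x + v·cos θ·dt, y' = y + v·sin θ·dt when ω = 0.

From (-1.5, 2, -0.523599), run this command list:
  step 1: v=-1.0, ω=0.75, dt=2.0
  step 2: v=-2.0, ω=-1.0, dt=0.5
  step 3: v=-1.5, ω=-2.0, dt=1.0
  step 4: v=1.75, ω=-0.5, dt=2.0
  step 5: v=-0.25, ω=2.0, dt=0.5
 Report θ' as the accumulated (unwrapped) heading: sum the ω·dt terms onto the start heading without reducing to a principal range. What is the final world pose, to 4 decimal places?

step 1: θ'=0.9764 (R=-1.3333) → pose (-3.2713, 1.5920, 0.9764)
step 2: θ'=0.4764 (R=2.0000) → pose (-4.0111, 0.9347, 0.4764)
step 3: θ'=-1.5236 (R=0.7500) → pose (-5.1042, 1.5658, -1.5236)
step 4: θ'=-2.5236 (R=-3.5000) → pose (-6.5724, -1.4520, -2.5236)
step 5: θ'=-1.5236 (R=-0.1250) → pose (-6.5200, -1.3442, -1.5236)

(-6.5200, -1.3442, -1.5236)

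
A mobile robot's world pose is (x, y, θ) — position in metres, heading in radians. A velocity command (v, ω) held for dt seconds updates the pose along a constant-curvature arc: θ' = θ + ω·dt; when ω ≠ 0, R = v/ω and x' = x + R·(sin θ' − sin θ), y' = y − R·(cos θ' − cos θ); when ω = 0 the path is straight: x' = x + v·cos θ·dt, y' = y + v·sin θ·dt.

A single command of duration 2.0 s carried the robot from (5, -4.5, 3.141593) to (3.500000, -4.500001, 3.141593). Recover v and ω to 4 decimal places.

v = 0.7500, ω = 0.0000

Δθ = 3.141593 − 3.141593 = 0.000000
ω = Δθ/dt = 0.000000/2.0 = 0.0000
ω = 0 → v = (Δx·cos θ + Δy·sin θ)/dt = 0.7500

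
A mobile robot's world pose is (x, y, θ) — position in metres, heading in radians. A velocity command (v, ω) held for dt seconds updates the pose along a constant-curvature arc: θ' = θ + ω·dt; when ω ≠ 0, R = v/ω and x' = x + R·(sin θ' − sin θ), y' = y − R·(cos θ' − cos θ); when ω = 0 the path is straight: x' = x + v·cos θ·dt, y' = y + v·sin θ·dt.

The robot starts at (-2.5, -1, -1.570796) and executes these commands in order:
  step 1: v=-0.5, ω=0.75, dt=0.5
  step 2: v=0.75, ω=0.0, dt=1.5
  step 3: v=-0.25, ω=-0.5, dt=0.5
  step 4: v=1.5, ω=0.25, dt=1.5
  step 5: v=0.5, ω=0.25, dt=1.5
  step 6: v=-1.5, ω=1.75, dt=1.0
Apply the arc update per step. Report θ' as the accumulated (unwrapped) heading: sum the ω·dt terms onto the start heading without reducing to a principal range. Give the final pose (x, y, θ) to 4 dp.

step 1: θ'=-1.1958 (R=-0.6667) → pose (-2.5463, -0.7558, -1.1958)
step 2: θ'=-1.1958 (straight) → pose (-2.1343, -1.8026, -1.1958)
step 3: θ'=-1.4458 (R=0.5000) → pose (-2.1651, -1.6818, -1.4458)
step 4: θ'=-1.0708 (R=6.0000) → pose (-1.4774, -3.8103, -1.0708)
step 5: θ'=-0.6958 (R=2.0000) → pose (-1.0043, -4.3866, -0.6958)
step 6: θ'=1.0542 (R=-0.8571) → pose (-2.2990, -4.6211, 1.0542)

(-2.2990, -4.6211, 1.0542)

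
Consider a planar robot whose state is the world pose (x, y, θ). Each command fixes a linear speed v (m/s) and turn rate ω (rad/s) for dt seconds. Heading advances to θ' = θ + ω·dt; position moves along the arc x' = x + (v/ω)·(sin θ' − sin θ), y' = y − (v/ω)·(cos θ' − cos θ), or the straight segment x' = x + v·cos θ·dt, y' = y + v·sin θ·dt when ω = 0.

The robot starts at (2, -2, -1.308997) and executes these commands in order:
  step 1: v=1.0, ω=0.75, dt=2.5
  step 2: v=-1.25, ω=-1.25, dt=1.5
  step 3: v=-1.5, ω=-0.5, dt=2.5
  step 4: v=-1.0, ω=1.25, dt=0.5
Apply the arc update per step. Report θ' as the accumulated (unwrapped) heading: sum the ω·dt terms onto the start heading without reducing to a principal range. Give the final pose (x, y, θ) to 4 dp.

(4.0556, 1.4703, -1.9340)

step 1: θ'=0.5660 (R=1.3333) → pose (4.0029, -2.7803, 0.5660)
step 2: θ'=-1.3090 (R=1.0000) → pose (2.5007, -2.1951, -1.3090)
step 3: θ'=-2.5590 (R=3.0000) → pose (3.7479, 1.0865, -2.5590)
step 4: θ'=-1.9340 (R=-0.8000) → pose (4.0556, 1.4703, -1.9340)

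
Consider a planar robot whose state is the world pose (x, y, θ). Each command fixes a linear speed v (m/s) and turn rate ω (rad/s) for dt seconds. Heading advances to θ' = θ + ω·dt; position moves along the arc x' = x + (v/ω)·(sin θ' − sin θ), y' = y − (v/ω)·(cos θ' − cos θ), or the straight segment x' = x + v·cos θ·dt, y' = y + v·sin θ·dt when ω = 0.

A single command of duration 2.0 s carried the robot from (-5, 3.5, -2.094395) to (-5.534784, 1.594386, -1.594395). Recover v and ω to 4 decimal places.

Δθ = -1.594395 − -2.094395 = 0.500000
ω = Δθ/dt = 0.500000/2.0 = 0.2500
R = −Δy/(cos θ' − cos θ) = 4.0000
v = R·ω = 4.0000·0.2500 = 1.0000

v = 1.0000, ω = 0.2500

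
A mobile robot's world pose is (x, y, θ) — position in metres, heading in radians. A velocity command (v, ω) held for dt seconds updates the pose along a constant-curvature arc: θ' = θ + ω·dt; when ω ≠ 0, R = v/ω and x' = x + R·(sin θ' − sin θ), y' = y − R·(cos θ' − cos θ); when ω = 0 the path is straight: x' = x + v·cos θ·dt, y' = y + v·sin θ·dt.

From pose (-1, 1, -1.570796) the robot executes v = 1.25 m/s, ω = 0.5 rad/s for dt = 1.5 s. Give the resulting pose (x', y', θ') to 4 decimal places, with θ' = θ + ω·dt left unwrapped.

θ' = -1.5708 + 0.5·1.5 = -0.8208
R = v/ω = 1.25/0.5 = 2.5000
x' = -1 + 2.5000·(sin -0.8208 − sin -1.5708) = -0.3292
y' = 1 − 2.5000·(cos -0.8208 − cos -1.5708) = -0.7041

(-0.3292, -0.7041, -0.8208)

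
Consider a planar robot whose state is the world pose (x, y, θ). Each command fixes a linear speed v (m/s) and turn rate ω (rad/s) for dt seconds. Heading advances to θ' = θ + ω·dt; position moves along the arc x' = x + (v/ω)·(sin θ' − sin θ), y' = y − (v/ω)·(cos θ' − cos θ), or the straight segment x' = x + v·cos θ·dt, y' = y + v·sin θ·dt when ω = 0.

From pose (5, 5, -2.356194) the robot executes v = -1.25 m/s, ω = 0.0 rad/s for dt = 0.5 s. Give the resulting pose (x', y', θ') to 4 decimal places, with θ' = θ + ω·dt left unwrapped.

(5.4419, 5.4419, -2.3562)

θ' = -2.3562 + 0.0·0.5 = -2.3562
ω = 0 → straight: x' = 5 + -1.25·cos(-2.3562)·0.5 = 5.4419
y' = 5 + -1.25·sin(-2.3562)·0.5 = 5.4419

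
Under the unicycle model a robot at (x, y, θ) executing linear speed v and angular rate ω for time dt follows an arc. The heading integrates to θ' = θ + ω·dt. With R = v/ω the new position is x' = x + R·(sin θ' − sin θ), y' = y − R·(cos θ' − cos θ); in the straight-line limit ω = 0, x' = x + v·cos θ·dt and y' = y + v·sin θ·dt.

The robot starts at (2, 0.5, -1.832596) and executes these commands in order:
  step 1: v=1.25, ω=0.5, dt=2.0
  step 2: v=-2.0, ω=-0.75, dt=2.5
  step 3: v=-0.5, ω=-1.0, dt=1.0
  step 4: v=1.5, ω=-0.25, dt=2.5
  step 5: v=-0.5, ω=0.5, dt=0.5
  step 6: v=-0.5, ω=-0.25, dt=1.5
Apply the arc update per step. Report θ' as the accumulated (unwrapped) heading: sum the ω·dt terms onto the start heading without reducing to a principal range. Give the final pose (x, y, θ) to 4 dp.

step 1: θ'=-0.8326 (R=2.5000) → pose (2.5656, -1.8294, -0.8326)
step 2: θ'=-2.7076 (R=2.6667) → pose (3.4168, 2.3846, -2.7076)
step 3: θ'=-3.7076 (R=0.5000) → pose (3.8951, 2.3529, -3.7076)
step 4: θ'=-4.3326 (R=-6.0000) → pose (1.5403, 5.1929, -4.3326)
step 5: θ'=-4.0826 (R=-1.0000) → pose (1.6609, 4.9746, -4.0826)
step 6: θ'=-4.4576 (R=2.0000) → pose (1.9800, 4.3008, -4.4576)

(1.9800, 4.3008, -4.4576)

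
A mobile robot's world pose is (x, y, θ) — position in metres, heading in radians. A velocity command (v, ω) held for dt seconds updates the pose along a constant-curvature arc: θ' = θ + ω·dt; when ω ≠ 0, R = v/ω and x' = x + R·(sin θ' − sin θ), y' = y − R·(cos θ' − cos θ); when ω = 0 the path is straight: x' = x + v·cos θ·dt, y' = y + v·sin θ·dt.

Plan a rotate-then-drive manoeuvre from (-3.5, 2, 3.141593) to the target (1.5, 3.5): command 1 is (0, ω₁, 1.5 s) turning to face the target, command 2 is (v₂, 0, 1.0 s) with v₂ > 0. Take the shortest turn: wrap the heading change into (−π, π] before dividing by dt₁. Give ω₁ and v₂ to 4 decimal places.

ω₁ = -1.9001, v₂ = 5.2202

heading to target = atan2(3.5−2, 1.5−-3.5) = 0.2915
Δθ = wrap(0.2915 − 3.1416) = -2.8501; ω₁ = Δθ/dt₁ = -1.9001
distance = √((1.5−-3.5)² + (3.5−2)²) = 5.2202; v₂ = distance/dt₂ = 5.2202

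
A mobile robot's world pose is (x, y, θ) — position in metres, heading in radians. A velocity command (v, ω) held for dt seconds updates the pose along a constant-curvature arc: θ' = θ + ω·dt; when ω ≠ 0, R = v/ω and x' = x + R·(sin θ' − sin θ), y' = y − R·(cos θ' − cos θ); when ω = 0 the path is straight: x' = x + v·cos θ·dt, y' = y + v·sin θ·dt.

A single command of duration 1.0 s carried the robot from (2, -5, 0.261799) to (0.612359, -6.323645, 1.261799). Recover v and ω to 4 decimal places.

v = -2.0000, ω = 1.0000

Δθ = 1.261799 − 0.261799 = 1.000000
ω = Δθ/dt = 1.000000/1.0 = 1.0000
R = Δx/(sin θ' − sin θ) = -2.0000
v = R·ω = -2.0000·1.0000 = -2.0000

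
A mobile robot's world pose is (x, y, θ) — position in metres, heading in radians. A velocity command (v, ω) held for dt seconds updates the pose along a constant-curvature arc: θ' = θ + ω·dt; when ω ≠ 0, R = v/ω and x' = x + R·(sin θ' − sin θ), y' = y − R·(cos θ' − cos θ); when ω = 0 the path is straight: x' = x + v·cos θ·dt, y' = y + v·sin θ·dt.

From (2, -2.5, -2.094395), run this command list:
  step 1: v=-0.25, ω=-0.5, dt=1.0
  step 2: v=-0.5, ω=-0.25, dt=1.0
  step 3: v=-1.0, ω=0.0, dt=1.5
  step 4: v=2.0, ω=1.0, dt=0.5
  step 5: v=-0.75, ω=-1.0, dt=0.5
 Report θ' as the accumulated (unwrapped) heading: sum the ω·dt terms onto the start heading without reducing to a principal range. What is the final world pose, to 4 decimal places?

step 1: θ'=-2.5944 (R=0.5000) → pose (2.1729, -2.3230, -2.5944)
step 2: θ'=-2.8444 (R=2.0000) → pose (2.6278, -2.1187, -2.8444)
step 3: θ'=-2.8444 (straight) → pose (4.0620, -1.6794, -2.8444)
step 4: θ'=-2.3444 (R=2.0000) → pose (3.2169, -2.1943, -2.3444)
step 5: θ'=-2.8444 (R=0.7500) → pose (3.5338, -2.0012, -2.8444)

(3.5338, -2.0012, -2.8444)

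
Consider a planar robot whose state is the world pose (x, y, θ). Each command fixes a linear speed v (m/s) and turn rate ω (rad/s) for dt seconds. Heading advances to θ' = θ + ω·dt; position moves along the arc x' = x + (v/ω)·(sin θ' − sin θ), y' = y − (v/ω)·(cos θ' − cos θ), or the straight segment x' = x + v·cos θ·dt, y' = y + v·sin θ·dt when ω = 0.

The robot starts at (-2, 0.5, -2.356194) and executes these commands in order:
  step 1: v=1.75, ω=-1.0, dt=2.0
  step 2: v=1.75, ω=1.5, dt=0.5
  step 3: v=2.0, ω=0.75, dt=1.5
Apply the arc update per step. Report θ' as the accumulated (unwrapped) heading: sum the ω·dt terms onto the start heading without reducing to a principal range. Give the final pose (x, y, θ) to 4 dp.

step 1: θ'=-4.3562 (R=-1.7500) → pose (-4.8776, 1.1272, -4.3562)
step 2: θ'=-3.6062 (R=1.1667) → pose (-5.4483, 1.7634, -3.6062)
step 3: θ'=-2.4812 (R=2.6667) → pose (-8.2789, 1.4854, -2.4812)

(-8.2789, 1.4854, -2.4812)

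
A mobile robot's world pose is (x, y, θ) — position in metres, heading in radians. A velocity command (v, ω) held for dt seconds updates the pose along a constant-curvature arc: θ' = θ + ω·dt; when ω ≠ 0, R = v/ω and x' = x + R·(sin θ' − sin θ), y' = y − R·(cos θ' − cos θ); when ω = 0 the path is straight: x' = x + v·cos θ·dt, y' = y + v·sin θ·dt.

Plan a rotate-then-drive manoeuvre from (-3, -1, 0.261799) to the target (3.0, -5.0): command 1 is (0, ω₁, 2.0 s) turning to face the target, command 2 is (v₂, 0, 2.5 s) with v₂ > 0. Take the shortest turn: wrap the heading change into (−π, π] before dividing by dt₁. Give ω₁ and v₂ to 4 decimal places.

ω₁ = -0.4249, v₂ = 2.8844

heading to target = atan2(-5−-1, 3−-3) = -0.5880
Δθ = wrap(-0.5880 − 0.2618) = -0.8498; ω₁ = Δθ/dt₁ = -0.4249
distance = √((3−-3)² + (-5−-1)²) = 7.2111; v₂ = distance/dt₂ = 2.8844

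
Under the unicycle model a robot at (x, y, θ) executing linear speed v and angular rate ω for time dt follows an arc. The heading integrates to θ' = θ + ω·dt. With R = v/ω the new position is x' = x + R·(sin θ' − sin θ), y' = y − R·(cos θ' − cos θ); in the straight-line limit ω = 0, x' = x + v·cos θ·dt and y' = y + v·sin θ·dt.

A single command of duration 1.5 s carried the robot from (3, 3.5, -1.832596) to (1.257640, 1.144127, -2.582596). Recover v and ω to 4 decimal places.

v = 2.0000, ω = -0.5000

Δθ = -2.582596 − -1.832596 = -0.750000
ω = Δθ/dt = -0.750000/1.5 = -0.5000
R = −Δy/(cos θ' − cos θ) = -4.0000
v = R·ω = -4.0000·-0.5000 = 2.0000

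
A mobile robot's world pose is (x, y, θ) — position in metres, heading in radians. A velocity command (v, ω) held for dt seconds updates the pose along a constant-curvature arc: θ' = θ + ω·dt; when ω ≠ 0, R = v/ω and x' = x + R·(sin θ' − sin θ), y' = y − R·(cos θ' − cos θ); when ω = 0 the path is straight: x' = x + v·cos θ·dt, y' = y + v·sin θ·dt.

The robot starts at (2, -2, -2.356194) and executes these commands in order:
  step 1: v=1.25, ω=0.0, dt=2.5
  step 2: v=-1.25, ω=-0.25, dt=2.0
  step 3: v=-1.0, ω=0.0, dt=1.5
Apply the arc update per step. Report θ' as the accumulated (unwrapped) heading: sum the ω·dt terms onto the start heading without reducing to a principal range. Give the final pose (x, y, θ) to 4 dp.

(3.3575, -2.5252, -2.8562)

step 1: θ'=-2.3562 (straight) → pose (-0.2097, -4.2097, -2.3562)
step 2: θ'=-2.8562 (R=5.0000) → pose (1.9181, -2.9475, -2.8562)
step 3: θ'=-2.8562 (straight) → pose (3.3575, -2.5252, -2.8562)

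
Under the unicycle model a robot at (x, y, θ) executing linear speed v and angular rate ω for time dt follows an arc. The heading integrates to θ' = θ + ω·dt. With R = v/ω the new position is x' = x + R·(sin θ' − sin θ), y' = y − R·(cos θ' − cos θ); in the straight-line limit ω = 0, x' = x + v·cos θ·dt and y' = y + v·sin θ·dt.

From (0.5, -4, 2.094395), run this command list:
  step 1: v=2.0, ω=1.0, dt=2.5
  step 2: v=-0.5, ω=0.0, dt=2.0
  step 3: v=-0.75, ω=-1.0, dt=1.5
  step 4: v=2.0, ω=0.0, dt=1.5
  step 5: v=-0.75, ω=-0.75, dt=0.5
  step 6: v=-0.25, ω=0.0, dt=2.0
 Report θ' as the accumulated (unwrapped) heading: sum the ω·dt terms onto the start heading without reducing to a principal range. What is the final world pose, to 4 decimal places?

step 1: θ'=4.5944 (R=2.0000) → pose (-3.2181, -4.7646, 4.5944)
step 2: θ'=4.5944 (straight) → pose (-3.1004, -3.7715, 4.5944)
step 3: θ'=3.0944 (R=0.7500) → pose (-2.3203, -3.1106, 3.0944)
step 4: θ'=3.0944 (straight) → pose (-5.3169, -2.9691, 3.0944)
step 5: θ'=2.7194 (R=1.0000) → pose (-4.9543, -3.0558, 2.7194)
step 6: θ'=2.7194 (straight) → pose (-4.4982, -3.2607, 2.7194)

(-4.4982, -3.2607, 2.7194)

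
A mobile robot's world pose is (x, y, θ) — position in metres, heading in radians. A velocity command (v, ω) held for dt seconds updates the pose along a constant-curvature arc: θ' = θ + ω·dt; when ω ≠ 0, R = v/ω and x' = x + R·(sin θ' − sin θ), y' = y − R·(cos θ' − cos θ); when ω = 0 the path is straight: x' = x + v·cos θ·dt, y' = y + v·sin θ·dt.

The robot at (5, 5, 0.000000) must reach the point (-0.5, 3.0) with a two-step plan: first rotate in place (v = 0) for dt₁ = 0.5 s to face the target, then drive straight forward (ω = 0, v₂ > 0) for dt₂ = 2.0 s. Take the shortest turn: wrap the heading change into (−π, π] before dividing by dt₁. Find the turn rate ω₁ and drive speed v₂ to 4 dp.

ω₁ = -5.5856, v₂ = 2.9262

heading to target = atan2(3−5, -0.5−5) = -2.7928
Δθ = wrap(-2.7928 − 0.0000) = -2.7928; ω₁ = Δθ/dt₁ = -5.5856
distance = √((-0.5−5)² + (3−5)²) = 5.8523; v₂ = distance/dt₂ = 2.9262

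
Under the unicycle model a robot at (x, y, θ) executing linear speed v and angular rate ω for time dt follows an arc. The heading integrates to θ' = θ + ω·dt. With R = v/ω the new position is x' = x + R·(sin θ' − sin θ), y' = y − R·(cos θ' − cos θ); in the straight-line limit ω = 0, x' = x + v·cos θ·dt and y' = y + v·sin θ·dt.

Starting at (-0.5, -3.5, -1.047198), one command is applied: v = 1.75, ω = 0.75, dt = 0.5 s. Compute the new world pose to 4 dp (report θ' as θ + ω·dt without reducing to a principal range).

θ' = -1.0472 + 0.75·0.5 = -0.6722
R = v/ω = 1.75/0.75 = 2.3333
x' = -0.5 + 2.3333·(sin -0.6722 − sin -1.0472) = 0.0677
y' = -3.5 − 2.3333·(cos -0.6722 − cos -1.0472) = -4.1591

(0.0677, -4.1591, -0.6722)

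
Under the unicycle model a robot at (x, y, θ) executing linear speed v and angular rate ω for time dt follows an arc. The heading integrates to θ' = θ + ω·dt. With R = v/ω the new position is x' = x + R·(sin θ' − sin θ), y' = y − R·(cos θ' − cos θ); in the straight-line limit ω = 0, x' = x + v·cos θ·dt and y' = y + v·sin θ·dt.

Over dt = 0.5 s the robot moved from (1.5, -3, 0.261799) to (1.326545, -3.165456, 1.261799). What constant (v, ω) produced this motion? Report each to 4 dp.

v = -0.5000, ω = 2.0000

Δθ = 1.261799 − 0.261799 = 1.000000
ω = Δθ/dt = 1.000000/0.5 = 2.0000
R = Δx/(sin θ' − sin θ) = -0.2500
v = R·ω = -0.2500·2.0000 = -0.5000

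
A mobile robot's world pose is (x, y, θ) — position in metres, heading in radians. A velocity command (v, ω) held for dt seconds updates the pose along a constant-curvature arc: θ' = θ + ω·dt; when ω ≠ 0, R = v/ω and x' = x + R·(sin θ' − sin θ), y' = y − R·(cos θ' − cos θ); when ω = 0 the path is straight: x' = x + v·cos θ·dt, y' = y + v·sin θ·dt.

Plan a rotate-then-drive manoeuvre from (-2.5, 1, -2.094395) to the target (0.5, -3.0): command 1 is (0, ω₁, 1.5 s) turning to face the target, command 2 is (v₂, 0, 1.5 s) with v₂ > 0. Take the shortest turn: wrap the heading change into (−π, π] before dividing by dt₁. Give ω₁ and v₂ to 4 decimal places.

heading to target = atan2(-3−1, 0.5−-2.5) = -0.9273
Δθ = wrap(-0.9273 − -2.0944) = 1.1671; ω₁ = Δθ/dt₁ = 0.7781
distance = √((0.5−-2.5)² + (-3−1)²) = 5.0000; v₂ = distance/dt₂ = 3.3333

ω₁ = 0.7781, v₂ = 3.3333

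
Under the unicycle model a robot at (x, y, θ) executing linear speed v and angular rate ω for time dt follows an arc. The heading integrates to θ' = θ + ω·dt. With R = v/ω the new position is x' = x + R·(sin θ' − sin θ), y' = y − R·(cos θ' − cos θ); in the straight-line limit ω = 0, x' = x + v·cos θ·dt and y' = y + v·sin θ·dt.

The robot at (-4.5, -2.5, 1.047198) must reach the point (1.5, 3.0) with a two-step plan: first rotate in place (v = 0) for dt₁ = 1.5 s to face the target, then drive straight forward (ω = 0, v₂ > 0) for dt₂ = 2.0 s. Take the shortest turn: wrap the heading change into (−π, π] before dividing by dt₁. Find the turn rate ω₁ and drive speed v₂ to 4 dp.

heading to target = atan2(3−-2.5, 1.5−-4.5) = 0.7419
Δθ = wrap(0.7419 − 1.0472) = -0.3053; ω₁ = Δθ/dt₁ = -0.2035
distance = √((1.5−-4.5)² + (3−-2.5)²) = 8.1394; v₂ = distance/dt₂ = 4.0697

ω₁ = -0.2035, v₂ = 4.0697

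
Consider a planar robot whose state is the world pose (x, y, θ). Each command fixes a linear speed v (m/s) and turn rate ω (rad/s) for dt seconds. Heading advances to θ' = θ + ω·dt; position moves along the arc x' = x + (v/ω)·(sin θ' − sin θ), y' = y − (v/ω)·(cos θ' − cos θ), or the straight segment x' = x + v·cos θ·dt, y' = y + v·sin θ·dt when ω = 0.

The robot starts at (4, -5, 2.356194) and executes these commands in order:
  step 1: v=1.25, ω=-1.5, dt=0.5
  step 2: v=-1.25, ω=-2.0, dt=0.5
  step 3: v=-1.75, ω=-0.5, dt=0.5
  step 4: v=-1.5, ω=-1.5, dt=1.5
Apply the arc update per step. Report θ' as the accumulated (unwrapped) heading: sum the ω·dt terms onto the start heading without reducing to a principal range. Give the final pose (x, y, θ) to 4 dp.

step 1: θ'=1.6062 (R=-0.8333) → pose (3.7564, -4.4402, 1.6062)
step 2: θ'=0.6062 (R=0.6250) → pose (3.4879, -4.9760, 0.6062)
step 3: θ'=0.3562 (R=3.5000) → pose (2.7143, -5.3799, 0.3562)
step 4: θ'=-1.8938 (R=1.0000) → pose (1.4173, -4.1253, -1.8938)

(1.4173, -4.1253, -1.8938)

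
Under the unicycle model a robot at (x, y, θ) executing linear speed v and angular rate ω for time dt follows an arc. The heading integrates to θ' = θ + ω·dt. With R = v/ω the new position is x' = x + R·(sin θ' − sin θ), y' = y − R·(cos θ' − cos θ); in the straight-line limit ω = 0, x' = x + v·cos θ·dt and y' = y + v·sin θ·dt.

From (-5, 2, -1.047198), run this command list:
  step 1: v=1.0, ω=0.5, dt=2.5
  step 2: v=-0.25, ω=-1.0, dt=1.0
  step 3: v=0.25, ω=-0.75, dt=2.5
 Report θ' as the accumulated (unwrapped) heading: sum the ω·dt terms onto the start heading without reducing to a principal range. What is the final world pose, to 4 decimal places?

step 1: θ'=0.2028 (R=2.0000) → pose (-2.8651, 1.0410, 0.2028)
step 2: θ'=-0.7972 (R=0.2500) → pose (-3.0943, 1.1112, -0.7972)
step 3: θ'=-2.6722 (R=-0.3333) → pose (-3.1820, 0.5810, -2.6722)

(-3.1820, 0.5810, -2.6722)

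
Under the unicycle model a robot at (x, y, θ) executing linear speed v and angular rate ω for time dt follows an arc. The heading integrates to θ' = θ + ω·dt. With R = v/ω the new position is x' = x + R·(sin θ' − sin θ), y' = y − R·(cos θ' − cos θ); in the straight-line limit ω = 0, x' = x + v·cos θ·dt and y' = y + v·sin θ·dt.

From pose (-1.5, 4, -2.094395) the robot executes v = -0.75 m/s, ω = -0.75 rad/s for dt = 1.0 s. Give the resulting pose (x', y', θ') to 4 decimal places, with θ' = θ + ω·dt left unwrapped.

θ' = -2.0944 + -0.75·1.0 = -2.8444
R = v/ω = -0.75/-0.75 = 1.0000
x' = -1.5 + 1.0000·(sin -2.8444 − sin -2.0944) = -0.9268
y' = 4 − 1.0000·(cos -2.8444 − cos -2.0944) = 4.4562

(-0.9268, 4.4562, -2.8444)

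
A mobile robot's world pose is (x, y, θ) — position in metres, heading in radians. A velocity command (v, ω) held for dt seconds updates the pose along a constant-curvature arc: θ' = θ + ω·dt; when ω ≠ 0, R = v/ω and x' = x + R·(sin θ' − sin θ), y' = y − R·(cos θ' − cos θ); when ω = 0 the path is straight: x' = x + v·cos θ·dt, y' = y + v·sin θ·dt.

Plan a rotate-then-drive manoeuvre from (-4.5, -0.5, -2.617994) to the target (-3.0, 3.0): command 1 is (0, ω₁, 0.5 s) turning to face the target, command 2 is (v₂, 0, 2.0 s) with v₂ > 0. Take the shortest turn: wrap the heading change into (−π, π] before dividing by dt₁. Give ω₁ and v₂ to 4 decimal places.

heading to target = atan2(3−-0.5, -3−-4.5) = 1.1659
Δθ = wrap(1.1659 − -2.6180) = -2.4993; ω₁ = Δθ/dt₁ = -4.9986
distance = √((-3−-4.5)² + (3−-0.5)²) = 3.8079; v₂ = distance/dt₂ = 1.9039

ω₁ = -4.9986, v₂ = 1.9039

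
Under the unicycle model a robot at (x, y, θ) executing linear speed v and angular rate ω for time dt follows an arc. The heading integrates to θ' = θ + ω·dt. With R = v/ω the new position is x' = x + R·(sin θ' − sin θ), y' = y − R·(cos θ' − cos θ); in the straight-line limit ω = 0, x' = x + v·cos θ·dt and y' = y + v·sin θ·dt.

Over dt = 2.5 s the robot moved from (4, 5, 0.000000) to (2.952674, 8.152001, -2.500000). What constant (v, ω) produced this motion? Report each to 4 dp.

Δθ = -2.500000 − 0.000000 = -2.500000
ω = Δθ/dt = -2.500000/2.5 = -1.0000
R = −Δy/(cos θ' − cos θ) = 1.7500
v = R·ω = 1.7500·-1.0000 = -1.7500

v = -1.7500, ω = -1.0000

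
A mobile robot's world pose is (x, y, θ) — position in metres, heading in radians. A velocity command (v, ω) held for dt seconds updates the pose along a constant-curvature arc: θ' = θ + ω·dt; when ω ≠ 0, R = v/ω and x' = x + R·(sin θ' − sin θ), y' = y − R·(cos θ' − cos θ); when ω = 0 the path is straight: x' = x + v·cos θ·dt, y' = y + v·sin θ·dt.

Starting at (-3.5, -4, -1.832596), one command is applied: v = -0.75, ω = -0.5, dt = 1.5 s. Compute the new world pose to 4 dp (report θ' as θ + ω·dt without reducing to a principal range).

(-2.8466, -3.1165, -2.5826)

θ' = -1.8326 + -0.5·1.5 = -2.5826
R = v/ω = -0.75/-0.5 = 1.5000
x' = -3.5 + 1.5000·(sin -2.5826 − sin -1.8326) = -2.8466
y' = -4 − 1.5000·(cos -2.5826 − cos -1.8326) = -3.1165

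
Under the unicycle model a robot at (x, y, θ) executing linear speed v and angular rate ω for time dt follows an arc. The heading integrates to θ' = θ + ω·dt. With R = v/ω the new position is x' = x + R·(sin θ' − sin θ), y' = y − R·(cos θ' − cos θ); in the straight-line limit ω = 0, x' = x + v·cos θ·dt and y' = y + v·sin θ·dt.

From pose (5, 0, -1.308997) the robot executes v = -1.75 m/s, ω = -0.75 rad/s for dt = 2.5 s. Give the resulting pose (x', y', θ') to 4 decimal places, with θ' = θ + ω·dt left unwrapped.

θ' = -1.3090 + -0.75·2.5 = -3.1840
R = v/ω = -1.75/-0.75 = 2.3333
x' = 5 + 2.3333·(sin -3.1840 − sin -1.3090) = 7.3527
y' = 0 − 2.3333·(cos -3.1840 − cos -1.3090) = 2.9351

(7.3527, 2.9351, -3.1840)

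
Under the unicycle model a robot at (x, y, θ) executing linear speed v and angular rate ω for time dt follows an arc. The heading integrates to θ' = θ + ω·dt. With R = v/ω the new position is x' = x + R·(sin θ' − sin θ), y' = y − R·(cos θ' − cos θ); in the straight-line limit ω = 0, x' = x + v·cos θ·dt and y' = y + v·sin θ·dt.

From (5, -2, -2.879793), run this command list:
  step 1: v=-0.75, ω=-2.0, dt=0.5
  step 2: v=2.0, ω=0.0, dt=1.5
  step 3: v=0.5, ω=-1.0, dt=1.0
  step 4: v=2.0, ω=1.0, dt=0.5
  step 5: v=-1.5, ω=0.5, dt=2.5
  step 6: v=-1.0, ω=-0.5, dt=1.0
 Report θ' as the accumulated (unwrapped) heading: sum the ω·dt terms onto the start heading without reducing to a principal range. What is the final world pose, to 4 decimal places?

(6.7249, -0.8804, -3.6298)

step 1: θ'=-3.8798 (R=0.3750) → pose (5.3494, -2.0848, -3.8798)
step 2: θ'=-3.8798 (straight) → pose (3.1304, -0.0660, -3.8798)
step 3: θ'=-4.8798 (R=-0.5000) → pose (2.9738, 0.3872, -4.8798)
step 4: θ'=-4.3798 (R=2.0000) → pose (2.8922, 1.3734, -4.3798)
step 5: θ'=-3.1298 (R=-3.0000) → pose (5.7632, -0.6469, -3.1298)
step 6: θ'=-3.6298 (R=2.0000) → pose (6.7249, -0.8804, -3.6298)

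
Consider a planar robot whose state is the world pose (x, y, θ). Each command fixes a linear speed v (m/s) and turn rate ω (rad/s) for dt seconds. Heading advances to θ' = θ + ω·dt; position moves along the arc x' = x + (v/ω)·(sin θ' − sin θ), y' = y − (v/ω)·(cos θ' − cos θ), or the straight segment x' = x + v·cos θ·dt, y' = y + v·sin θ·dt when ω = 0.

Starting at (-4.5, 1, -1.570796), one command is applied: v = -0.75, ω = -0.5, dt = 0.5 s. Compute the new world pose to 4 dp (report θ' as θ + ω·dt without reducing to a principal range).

(-4.4534, 1.3711, -1.8208)

θ' = -1.5708 + -0.5·0.5 = -1.8208
R = v/ω = -0.75/-0.5 = 1.5000
x' = -4.5 + 1.5000·(sin -1.8208 − sin -1.5708) = -4.4534
y' = 1 − 1.5000·(cos -1.8208 − cos -1.5708) = 1.3711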